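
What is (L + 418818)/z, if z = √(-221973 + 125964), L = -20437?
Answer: -398381*I*√96009/96009 ≈ -1285.7*I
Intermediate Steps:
z = I*√96009 (z = √(-96009) = I*√96009 ≈ 309.85*I)
(L + 418818)/z = (-20437 + 418818)/((I*√96009)) = 398381*(-I*√96009/96009) = -398381*I*√96009/96009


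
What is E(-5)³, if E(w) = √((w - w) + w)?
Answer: -5*I*√5 ≈ -11.18*I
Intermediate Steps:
E(w) = √w (E(w) = √(0 + w) = √w)
E(-5)³ = (√(-5))³ = (I*√5)³ = -5*I*√5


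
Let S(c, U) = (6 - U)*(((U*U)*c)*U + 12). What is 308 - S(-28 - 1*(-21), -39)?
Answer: -18685717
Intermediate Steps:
S(c, U) = (6 - U)*(12 + c*U³) (S(c, U) = (6 - U)*((U²*c)*U + 12) = (6 - U)*((c*U²)*U + 12) = (6 - U)*(c*U³ + 12) = (6 - U)*(12 + c*U³))
308 - S(-28 - 1*(-21), -39) = 308 - (72 - 12*(-39) - 1*(-28 - 1*(-21))*(-39)⁴ + 6*(-28 - 1*(-21))*(-39)³) = 308 - (72 + 468 - 1*(-28 + 21)*2313441 + 6*(-28 + 21)*(-59319)) = 308 - (72 + 468 - 1*(-7)*2313441 + 6*(-7)*(-59319)) = 308 - (72 + 468 + 16194087 + 2491398) = 308 - 1*18686025 = 308 - 18686025 = -18685717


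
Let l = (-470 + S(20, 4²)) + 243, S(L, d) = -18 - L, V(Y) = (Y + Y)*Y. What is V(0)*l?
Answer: 0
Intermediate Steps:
V(Y) = 2*Y² (V(Y) = (2*Y)*Y = 2*Y²)
l = -265 (l = (-470 + (-18 - 1*20)) + 243 = (-470 + (-18 - 20)) + 243 = (-470 - 38) + 243 = -508 + 243 = -265)
V(0)*l = (2*0²)*(-265) = (2*0)*(-265) = 0*(-265) = 0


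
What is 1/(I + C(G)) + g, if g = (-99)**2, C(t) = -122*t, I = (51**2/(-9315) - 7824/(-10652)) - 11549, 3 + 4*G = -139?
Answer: 194971612079232/19893032837 ≈ 9801.0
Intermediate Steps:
G = -71/2 (G = -3/4 + (1/4)*(-139) = -3/4 - 139/4 = -71/2 ≈ -35.500)
I = -31830156692/2756205 (I = (2601*(-1/9315) - 7824*(-1/10652)) - 11549 = (-289/1035 + 1956/2663) - 11549 = 1254853/2756205 - 11549 = -31830156692/2756205 ≈ -11549.)
g = 9801
1/(I + C(G)) + g = 1/(-31830156692/2756205 - 122*(-71/2)) + 9801 = 1/(-31830156692/2756205 + 4331) + 9801 = 1/(-19893032837/2756205) + 9801 = -2756205/19893032837 + 9801 = 194971612079232/19893032837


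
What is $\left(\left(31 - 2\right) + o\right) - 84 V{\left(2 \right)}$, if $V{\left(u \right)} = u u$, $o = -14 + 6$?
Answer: $-315$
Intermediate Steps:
$o = -8$
$V{\left(u \right)} = u^{2}$
$\left(\left(31 - 2\right) + o\right) - 84 V{\left(2 \right)} = \left(\left(31 - 2\right) - 8\right) - 84 \cdot 2^{2} = \left(29 - 8\right) - 336 = 21 - 336 = -315$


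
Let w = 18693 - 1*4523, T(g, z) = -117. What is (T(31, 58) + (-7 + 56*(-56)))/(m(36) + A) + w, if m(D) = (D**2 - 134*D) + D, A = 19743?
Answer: 230273410/16251 ≈ 14170.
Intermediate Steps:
m(D) = D**2 - 133*D
w = 14170 (w = 18693 - 4523 = 14170)
(T(31, 58) + (-7 + 56*(-56)))/(m(36) + A) + w = (-117 + (-7 + 56*(-56)))/(36*(-133 + 36) + 19743) + 14170 = (-117 + (-7 - 3136))/(36*(-97) + 19743) + 14170 = (-117 - 3143)/(-3492 + 19743) + 14170 = -3260/16251 + 14170 = 230273410/16251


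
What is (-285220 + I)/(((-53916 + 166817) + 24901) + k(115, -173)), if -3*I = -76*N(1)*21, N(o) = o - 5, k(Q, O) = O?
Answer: -287348/137629 ≈ -2.0878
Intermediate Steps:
N(o) = -5 + o
I = -2128 (I = -(-76*(-5 + 1))*21/3 = -(-76*(-4))*21/3 = -304*21/3 = -⅓*6384 = -2128)
(-285220 + I)/(((-53916 + 166817) + 24901) + k(115, -173)) = (-285220 - 2128)/(((-53916 + 166817) + 24901) - 173) = -287348/((112901 + 24901) - 173) = -287348/(137802 - 173) = -287348/137629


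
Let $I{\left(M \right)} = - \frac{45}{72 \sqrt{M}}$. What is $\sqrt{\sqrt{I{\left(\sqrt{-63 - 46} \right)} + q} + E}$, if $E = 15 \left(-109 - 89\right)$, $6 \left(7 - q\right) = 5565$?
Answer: $\frac{\sqrt{-141146280 + 109 \sqrt{218} \sqrt{-802676 + 5 \cdot 109^{\frac{3}{4}} i^{\frac{3}{2}}}}}{218} \approx 0.27838 + 54.498 i$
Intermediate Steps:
$q = - \frac{1841}{2}$ ($q = 7 - \frac{1855}{2} = - \frac{1841}{2} \approx -920.5$)
$I{\left(M \right)} = - \frac{5}{8 \sqrt{M}}$ ($I{\left(M \right)} = - 45 \frac{1}{72 \sqrt{M}} = - \frac{5}{8 \sqrt{M}}$)
$E = -2970$ ($E = 15 \left(-198\right) = -2970$)
$\sqrt{\sqrt{I{\left(\sqrt{-63 - 46} \right)} + q} + E} = \sqrt{\sqrt{- \frac{5}{8 \sqrt[4]{-63 - 46}} - \frac{1841}{2}} - 2970} = \sqrt{\sqrt{- \frac{5}{8 \sqrt[4]{-109}} - \frac{1841}{2}} - 2970} = \sqrt{\sqrt{- \frac{5}{8 \sqrt[4]{109} \sqrt{i}} - \frac{1841}{2}} - 2970} = \sqrt{\sqrt{- \frac{5 \frac{109^{\frac{3}{4}} \left(- i^{\frac{3}{2}}\right)}{109}}{8} - \frac{1841}{2}} - 2970} = \sqrt{\sqrt{\frac{5 \cdot 109^{\frac{3}{4}} i^{\frac{3}{2}}}{872} - \frac{1841}{2}} - 2970} = \sqrt{\sqrt{- \frac{1841}{2} + \frac{5 \cdot 109^{\frac{3}{4}} i^{\frac{3}{2}}}{872}} - 2970} = \sqrt{-2970 + \sqrt{- \frac{1841}{2} + \frac{5 \cdot 109^{\frac{3}{4}} i^{\frac{3}{2}}}{872}}}$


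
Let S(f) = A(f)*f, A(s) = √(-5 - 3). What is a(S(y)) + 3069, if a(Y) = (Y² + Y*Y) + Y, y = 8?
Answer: 2045 + 16*I*√2 ≈ 2045.0 + 22.627*I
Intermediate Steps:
A(s) = 2*I*√2 (A(s) = √(-8) = 2*I*√2)
S(f) = 2*I*f*√2 (S(f) = (2*I*√2)*f = 2*I*f*√2)
a(Y) = Y + 2*Y² (a(Y) = (Y² + Y²) + Y = 2*Y² + Y = Y + 2*Y²)
a(S(y)) + 3069 = (2*I*8*√2)*(1 + 2*(2*I*8*√2)) + 3069 = (16*I*√2)*(1 + 2*(16*I*√2)) + 3069 = (16*I*√2)*(1 + 32*I*√2) + 3069 = 16*I*√2*(1 + 32*I*√2) + 3069 = 3069 + 16*I*√2*(1 + 32*I*√2)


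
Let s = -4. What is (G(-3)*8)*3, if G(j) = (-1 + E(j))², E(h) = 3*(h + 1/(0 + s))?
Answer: 5547/2 ≈ 2773.5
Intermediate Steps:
E(h) = -¾ + 3*h (E(h) = 3*(h + 1/(0 - 4)) = 3*(h + 1/(-4)) = 3*(h - ¼) = 3*(-¼ + h) = -¾ + 3*h)
G(j) = (-7/4 + 3*j)² (G(j) = (-1 + (-¾ + 3*j))² = (-7/4 + 3*j)²)
(G(-3)*8)*3 = (((-7 + 12*(-3))²/16)*8)*3 = (((-7 - 36)²/16)*8)*3 = (((1/16)*(-43)²)*8)*3 = (((1/16)*1849)*8)*3 = ((1849/16)*8)*3 = (1849/2)*3 = 5547/2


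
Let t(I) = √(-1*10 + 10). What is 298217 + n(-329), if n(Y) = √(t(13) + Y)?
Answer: 298217 + I*√329 ≈ 2.9822e+5 + 18.138*I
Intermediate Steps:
t(I) = 0 (t(I) = √(-10 + 10) = √0 = 0)
n(Y) = √Y (n(Y) = √(0 + Y) = √Y)
298217 + n(-329) = 298217 + √(-329) = 298217 + I*√329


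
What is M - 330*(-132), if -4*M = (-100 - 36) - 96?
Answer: 43618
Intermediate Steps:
M = 58 (M = -((-100 - 36) - 96)/4 = -(-136 - 96)/4 = -¼*(-232) = 58)
M - 330*(-132) = 58 - 330*(-132) = 58 + 43560 = 43618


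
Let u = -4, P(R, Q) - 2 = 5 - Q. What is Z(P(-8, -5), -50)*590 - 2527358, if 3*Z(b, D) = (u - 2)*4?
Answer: -2532078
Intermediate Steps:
P(R, Q) = 7 - Q (P(R, Q) = 2 + (5 - Q) = 7 - Q)
Z(b, D) = -8 (Z(b, D) = ((-4 - 2)*4)/3 = (-6*4)/3 = (1/3)*(-24) = -8)
Z(P(-8, -5), -50)*590 - 2527358 = -8*590 - 2527358 = -4720 - 2527358 = -2532078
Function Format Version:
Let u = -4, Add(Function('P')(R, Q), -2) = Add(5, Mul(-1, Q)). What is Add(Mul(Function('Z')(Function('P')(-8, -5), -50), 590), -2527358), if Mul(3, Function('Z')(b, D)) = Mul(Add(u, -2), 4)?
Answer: -2532078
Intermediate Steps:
Function('P')(R, Q) = Add(7, Mul(-1, Q)) (Function('P')(R, Q) = Add(2, Add(5, Mul(-1, Q))) = Add(7, Mul(-1, Q)))
Function('Z')(b, D) = -8 (Function('Z')(b, D) = Mul(Rational(1, 3), Mul(Add(-4, -2), 4)) = Mul(Rational(1, 3), Mul(-6, 4)) = Mul(Rational(1, 3), -24) = -8)
Add(Mul(Function('Z')(Function('P')(-8, -5), -50), 590), -2527358) = Add(Mul(-8, 590), -2527358) = Add(-4720, -2527358) = -2532078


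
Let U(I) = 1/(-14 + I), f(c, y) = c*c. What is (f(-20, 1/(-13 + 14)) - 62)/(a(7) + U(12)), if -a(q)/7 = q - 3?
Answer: -676/57 ≈ -11.860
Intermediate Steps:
a(q) = 21 - 7*q (a(q) = -7*(q - 3) = -7*(-3 + q) = 21 - 7*q)
f(c, y) = c²
(f(-20, 1/(-13 + 14)) - 62)/(a(7) + U(12)) = ((-20)² - 62)/((21 - 7*7) + 1/(-14 + 12)) = (400 - 62)/((21 - 49) + 1/(-2)) = 338/(-28 - ½) = 338/(-57/2) = 338*(-2/57) = -676/57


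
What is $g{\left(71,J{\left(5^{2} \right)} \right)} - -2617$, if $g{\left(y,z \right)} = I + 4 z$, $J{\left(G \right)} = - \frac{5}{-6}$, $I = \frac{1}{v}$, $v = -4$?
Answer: $\frac{31441}{12} \approx 2620.1$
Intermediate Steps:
$I = - \frac{1}{4}$ ($I = \frac{1}{-4} = - \frac{1}{4} \approx -0.25$)
$J{\left(G \right)} = \frac{5}{6}$ ($J{\left(G \right)} = \left(-5\right) \left(- \frac{1}{6}\right) = \frac{5}{6}$)
$g{\left(y,z \right)} = - \frac{1}{4} + 4 z$
$g{\left(71,J{\left(5^{2} \right)} \right)} - -2617 = \left(- \frac{1}{4} + 4 \cdot \frac{5}{6}\right) - -2617 = \left(- \frac{1}{4} + \frac{10}{3}\right) + 2617 = \frac{37}{12} + 2617 = \frac{31441}{12}$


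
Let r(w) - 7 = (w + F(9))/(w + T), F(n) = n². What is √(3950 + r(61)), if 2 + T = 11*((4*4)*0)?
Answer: √13782695/59 ≈ 62.924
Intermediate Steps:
T = -2 (T = -2 + 11*((4*4)*0) = -2 + 11*(16*0) = -2 + 11*0 = -2 + 0 = -2)
r(w) = 7 + (81 + w)/(-2 + w) (r(w) = 7 + (w + 9²)/(w - 2) = 7 + (w + 81)/(-2 + w) = 7 + (81 + w)/(-2 + w))
√(3950 + r(61)) = √(3950 + (67 + 8*61)/(-2 + 61)) = √(3950 + (67 + 488)/59) = √(3950 + (1/59)*555) = √(3950 + 555/59) = √(233605/59) = √13782695/59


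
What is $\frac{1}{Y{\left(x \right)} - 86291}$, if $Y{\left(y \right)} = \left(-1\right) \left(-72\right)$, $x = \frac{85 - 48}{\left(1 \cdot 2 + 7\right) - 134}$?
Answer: $- \frac{1}{86219} \approx -1.1598 \cdot 10^{-5}$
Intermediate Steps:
$x = - \frac{37}{125}$ ($x = \frac{37}{\left(2 + 7\right) - 134} = \frac{37}{9 - 134} = \frac{37}{-125} = 37 \left(- \frac{1}{125}\right) = - \frac{37}{125} \approx -0.296$)
$Y{\left(y \right)} = 72$
$\frac{1}{Y{\left(x \right)} - 86291} = \frac{1}{72 - 86291} = \frac{1}{-86219} = - \frac{1}{86219}$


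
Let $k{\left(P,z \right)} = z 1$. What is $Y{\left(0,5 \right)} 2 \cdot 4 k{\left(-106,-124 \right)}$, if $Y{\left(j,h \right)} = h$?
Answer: $-4960$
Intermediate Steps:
$k{\left(P,z \right)} = z$
$Y{\left(0,5 \right)} 2 \cdot 4 k{\left(-106,-124 \right)} = 5 \cdot 2 \cdot 4 \left(-124\right) = 10 \cdot 4 \left(-124\right) = 40 \left(-124\right) = -4960$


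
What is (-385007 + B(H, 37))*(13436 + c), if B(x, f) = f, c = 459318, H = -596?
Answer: -181996107380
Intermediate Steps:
(-385007 + B(H, 37))*(13436 + c) = (-385007 + 37)*(13436 + 459318) = -384970*472754 = -181996107380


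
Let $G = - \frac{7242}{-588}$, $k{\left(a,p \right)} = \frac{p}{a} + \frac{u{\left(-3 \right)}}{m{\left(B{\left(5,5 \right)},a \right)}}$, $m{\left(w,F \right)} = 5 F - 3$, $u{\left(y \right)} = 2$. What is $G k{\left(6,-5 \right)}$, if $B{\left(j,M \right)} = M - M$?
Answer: $- \frac{49487}{5292} \approx -9.3513$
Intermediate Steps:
$B{\left(j,M \right)} = 0$
$m{\left(w,F \right)} = -3 + 5 F$
$k{\left(a,p \right)} = \frac{2}{-3 + 5 a} + \frac{p}{a}$ ($k{\left(a,p \right)} = \frac{p}{a} + \frac{2}{-3 + 5 a} = \frac{2}{-3 + 5 a} + \frac{p}{a}$)
$G = \frac{1207}{98}$ ($G = \left(-7242\right) \left(- \frac{1}{588}\right) = \frac{1207}{98} \approx 12.316$)
$G k{\left(6,-5 \right)} = \frac{1207 \left(\frac{2}{-3 + 5 \cdot 6} - \frac{5}{6}\right)}{98} = \frac{1207 \left(\frac{2}{-3 + 30} - \frac{5}{6}\right)}{98} = \frac{1207 \left(\frac{2}{27} - \frac{5}{6}\right)}{98} = \frac{1207}{98} \left(- \frac{41}{54}\right) = - \frac{49487}{5292}$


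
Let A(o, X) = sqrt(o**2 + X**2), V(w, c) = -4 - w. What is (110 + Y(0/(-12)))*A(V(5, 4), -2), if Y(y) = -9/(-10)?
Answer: 1109*sqrt(85)/10 ≈ 1022.4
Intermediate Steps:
Y(y) = 9/10 (Y(y) = -9*(-1/10) = 9/10)
A(o, X) = sqrt(X**2 + o**2)
(110 + Y(0/(-12)))*A(V(5, 4), -2) = (110 + 9/10)*sqrt((-2)**2 + (-4 - 1*5)**2) = 1109*sqrt(4 + (-4 - 5)**2)/10 = 1109*sqrt(4 + (-9)**2)/10 = 1109*sqrt(4 + 81)/10 = 1109*sqrt(85)/10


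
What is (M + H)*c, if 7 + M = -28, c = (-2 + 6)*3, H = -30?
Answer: -780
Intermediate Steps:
c = 12 (c = 4*3 = 12)
M = -35 (M = -7 - 28 = -35)
(M + H)*c = (-35 - 30)*12 = -65*12 = -780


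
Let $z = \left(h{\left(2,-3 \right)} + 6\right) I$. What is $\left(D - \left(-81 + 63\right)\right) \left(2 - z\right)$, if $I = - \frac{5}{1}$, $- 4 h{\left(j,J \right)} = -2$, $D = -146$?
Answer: $-4416$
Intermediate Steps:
$h{\left(j,J \right)} = \frac{1}{2}$ ($h{\left(j,J \right)} = \left(- \frac{1}{4}\right) \left(-2\right) = \frac{1}{2}$)
$I = -5$ ($I = \left(-5\right) 1 = -5$)
$z = - \frac{65}{2}$ ($z = \left(\frac{1}{2} + 6\right) \left(-5\right) = \frac{13}{2} \left(-5\right) = - \frac{65}{2} \approx -32.5$)
$\left(D - \left(-81 + 63\right)\right) \left(2 - z\right) = \left(-146 - \left(-81 + 63\right)\right) \left(2 - - \frac{65}{2}\right) = \left(-146 - -18\right) \left(2 + \frac{65}{2}\right) = \left(-146 + 18\right) \frac{69}{2} = \left(-128\right) \frac{69}{2} = -4416$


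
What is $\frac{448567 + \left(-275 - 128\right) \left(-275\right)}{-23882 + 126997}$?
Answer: $\frac{559392}{103115} \approx 5.4249$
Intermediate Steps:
$\frac{448567 + \left(-275 - 128\right) \left(-275\right)}{-23882 + 126997} = \frac{448567 - -110825}{103115} = \left(448567 + 110825\right) \frac{1}{103115} = 559392 \cdot \frac{1}{103115} = \frac{559392}{103115}$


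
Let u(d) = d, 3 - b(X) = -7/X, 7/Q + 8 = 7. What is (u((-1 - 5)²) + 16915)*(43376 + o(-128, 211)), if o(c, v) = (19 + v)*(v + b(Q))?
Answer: 1565696066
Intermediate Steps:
Q = -7 (Q = 7/(-8 + 7) = 7/(-1) = 7*(-1) = -7)
b(X) = 3 + 7/X (b(X) = 3 - (-7)/X = 3 + 7/X)
o(c, v) = (2 + v)*(19 + v) (o(c, v) = (19 + v)*(v + (3 + 7/(-7))) = (19 + v)*(v + (3 + 7*(-⅐))) = (19 + v)*(v + (3 - 1)) = (19 + v)*(v + 2) = (19 + v)*(2 + v) = (2 + v)*(19 + v))
(u((-1 - 5)²) + 16915)*(43376 + o(-128, 211)) = ((-1 - 5)² + 16915)*(43376 + (38 + 211² + 21*211)) = ((-6)² + 16915)*(43376 + (38 + 44521 + 4431)) = (36 + 16915)*(43376 + 48990) = 16951*92366 = 1565696066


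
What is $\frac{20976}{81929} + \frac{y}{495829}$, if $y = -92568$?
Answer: $\frac{2816505432}{40622774141} \approx 0.069333$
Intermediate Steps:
$\frac{20976}{81929} + \frac{y}{495829} = \frac{20976}{81929} - \frac{92568}{495829} = \frac{2816505432}{40622774141}$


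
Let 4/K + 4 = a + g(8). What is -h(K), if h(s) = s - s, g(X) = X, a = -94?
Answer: 0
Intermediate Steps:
K = -2/45 (K = 4/(-4 + (-94 + 8)) = 4/(-4 - 86) = 4/(-90) = 4*(-1/90) = -2/45 ≈ -0.044444)
h(s) = 0
-h(K) = -1*0 = 0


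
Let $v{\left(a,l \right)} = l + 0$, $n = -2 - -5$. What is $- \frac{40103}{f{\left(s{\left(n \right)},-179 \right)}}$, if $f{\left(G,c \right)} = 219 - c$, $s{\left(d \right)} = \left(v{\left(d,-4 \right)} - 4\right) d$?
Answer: $- \frac{40103}{398} \approx -100.76$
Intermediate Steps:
$n = 3$ ($n = -2 + 5 = 3$)
$v{\left(a,l \right)} = l$
$s{\left(d \right)} = - 8 d$ ($s{\left(d \right)} = \left(-4 - 4\right) d = - 8 d$)
$- \frac{40103}{f{\left(s{\left(n \right)},-179 \right)}} = - \frac{40103}{219 - -179} = - \frac{40103}{219 + 179} = - \frac{40103}{398}$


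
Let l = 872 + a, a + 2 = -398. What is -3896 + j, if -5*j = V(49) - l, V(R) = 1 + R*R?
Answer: -4282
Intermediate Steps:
a = -400 (a = -2 - 398 = -400)
l = 472 (l = 872 - 400 = 472)
V(R) = 1 + R²
j = -386 (j = -((1 + 49²) - 1*472)/5 = -((1 + 2401) - 472)/5 = -(2402 - 472)/5 = -⅕*1930 = -386)
-3896 + j = -3896 - 386 = -4282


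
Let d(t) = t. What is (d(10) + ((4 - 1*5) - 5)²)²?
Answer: 2116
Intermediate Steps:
(d(10) + ((4 - 1*5) - 5)²)² = (10 + ((4 - 1*5) - 5)²)² = (10 + ((4 - 5) - 5)²)² = (10 + (-1 - 5)²)² = (10 + (-6)²)² = (10 + 36)² = 46² = 2116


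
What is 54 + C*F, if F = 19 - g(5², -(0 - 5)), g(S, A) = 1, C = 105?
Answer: 1944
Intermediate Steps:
F = 18 (F = 19 - 1*1 = 19 - 1 = 18)
54 + C*F = 54 + 105*18 = 54 + 1890 = 1944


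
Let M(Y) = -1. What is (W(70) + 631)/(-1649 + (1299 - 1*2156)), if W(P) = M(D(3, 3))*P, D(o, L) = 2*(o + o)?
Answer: -561/2506 ≈ -0.22386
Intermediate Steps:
D(o, L) = 4*o (D(o, L) = 2*(2*o) = 4*o)
W(P) = -P
(W(70) + 631)/(-1649 + (1299 - 1*2156)) = (-1*70 + 631)/(-1649 + (1299 - 1*2156)) = (-70 + 631)/(-1649 + (1299 - 2156)) = 561/(-1649 - 857) = 561/(-2506) = 561*(-1/2506) = -561/2506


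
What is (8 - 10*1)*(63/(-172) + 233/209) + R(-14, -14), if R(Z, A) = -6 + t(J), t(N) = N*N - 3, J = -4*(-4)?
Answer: 4412669/17974 ≈ 245.50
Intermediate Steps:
J = 16
t(N) = -3 + N² (t(N) = N² - 3 = -3 + N²)
R(Z, A) = 247 (R(Z, A) = -6 + (-3 + 16²) = -6 + (-3 + 256) = -6 + 253 = 247)
(8 - 10*1)*(63/(-172) + 233/209) + R(-14, -14) = (8 - 10*1)*(63/(-172) + 233/209) + 247 = (8 - 10)*(63*(-1/172) + 233*(1/209)) + 247 = -2*(-63/172 + 233/209) + 247 = -2*26909/35948 + 247 = -26909/17974 + 247 = 4412669/17974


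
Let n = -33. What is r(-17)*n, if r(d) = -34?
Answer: 1122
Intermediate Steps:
r(-17)*n = -34*(-33) = 1122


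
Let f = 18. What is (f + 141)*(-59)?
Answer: -9381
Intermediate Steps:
(f + 141)*(-59) = (18 + 141)*(-59) = 159*(-59) = -9381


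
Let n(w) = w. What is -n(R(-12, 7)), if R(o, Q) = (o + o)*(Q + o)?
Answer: -120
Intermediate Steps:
R(o, Q) = 2*o*(Q + o) (R(o, Q) = (2*o)*(Q + o) = 2*o*(Q + o))
-n(R(-12, 7)) = -2*(-12)*(7 - 12) = -2*(-12)*(-5) = -1*120 = -120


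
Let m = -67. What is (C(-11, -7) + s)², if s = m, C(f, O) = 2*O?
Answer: 6561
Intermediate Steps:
s = -67
(C(-11, -7) + s)² = (2*(-7) - 67)² = (-14 - 67)² = (-81)² = 6561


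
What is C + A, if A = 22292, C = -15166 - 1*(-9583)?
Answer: 16709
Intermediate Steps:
C = -5583 (C = -15166 + 9583 = -5583)
C + A = -5583 + 22292 = 16709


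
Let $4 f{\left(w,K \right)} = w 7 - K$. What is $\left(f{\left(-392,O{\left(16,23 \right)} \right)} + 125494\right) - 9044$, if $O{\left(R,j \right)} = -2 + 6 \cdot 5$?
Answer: $115757$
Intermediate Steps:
$O{\left(R,j \right)} = 28$ ($O{\left(R,j \right)} = -2 + 30 = 28$)
$f{\left(w,K \right)} = - \frac{K}{4} + \frac{7 w}{4}$ ($f{\left(w,K \right)} = \frac{w 7 - K}{4} = \frac{7 w - K}{4} = \frac{- K + 7 w}{4} = - \frac{K}{4} + \frac{7 w}{4}$)
$\left(f{\left(-392,O{\left(16,23 \right)} \right)} + 125494\right) - 9044 = \left(\left(\left(- \frac{1}{4}\right) 28 + \frac{7}{4} \left(-392\right)\right) + 125494\right) - 9044 = \left(\left(-7 - 686\right) + 125494\right) - 9044 = \left(-693 + 125494\right) - 9044 = 124801 - 9044 = 115757$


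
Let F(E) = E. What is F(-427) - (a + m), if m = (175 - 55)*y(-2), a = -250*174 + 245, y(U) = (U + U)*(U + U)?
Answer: 40908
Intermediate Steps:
y(U) = 4*U² (y(U) = (2*U)*(2*U) = 4*U²)
a = -43255 (a = -43500 + 245 = -43255)
m = 1920 (m = (175 - 55)*(4*(-2)²) = 120*(4*4) = 120*16 = 1920)
F(-427) - (a + m) = -427 - (-43255 + 1920) = -427 - 1*(-41335) = -427 + 41335 = 40908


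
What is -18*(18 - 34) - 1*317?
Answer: -29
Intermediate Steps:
-18*(18 - 34) - 1*317 = -18*(-16) - 317 = 288 - 317 = -29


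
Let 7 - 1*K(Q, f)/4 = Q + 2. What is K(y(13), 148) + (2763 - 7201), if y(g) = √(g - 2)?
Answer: -4418 - 4*√11 ≈ -4431.3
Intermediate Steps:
y(g) = √(-2 + g)
K(Q, f) = 20 - 4*Q (K(Q, f) = 28 - 4*(Q + 2) = 28 - 4*(2 + Q) = 28 + (-8 - 4*Q) = 20 - 4*Q)
K(y(13), 148) + (2763 - 7201) = (20 - 4*√(-2 + 13)) + (2763 - 7201) = (20 - 4*√11) - 4438 = -4418 - 4*√11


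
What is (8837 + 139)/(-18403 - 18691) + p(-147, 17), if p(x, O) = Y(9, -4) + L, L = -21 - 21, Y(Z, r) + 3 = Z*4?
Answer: -10083/1091 ≈ -9.2420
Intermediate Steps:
Y(Z, r) = -3 + 4*Z (Y(Z, r) = -3 + Z*4 = -3 + 4*Z)
L = -42
p(x, O) = -9 (p(x, O) = (-3 + 4*9) - 42 = (-3 + 36) - 42 = 33 - 42 = -9)
(8837 + 139)/(-18403 - 18691) + p(-147, 17) = (8837 + 139)/(-18403 - 18691) - 9 = 8976/(-37094) - 9 = 8976*(-1/37094) - 9 = -264/1091 - 9 = -10083/1091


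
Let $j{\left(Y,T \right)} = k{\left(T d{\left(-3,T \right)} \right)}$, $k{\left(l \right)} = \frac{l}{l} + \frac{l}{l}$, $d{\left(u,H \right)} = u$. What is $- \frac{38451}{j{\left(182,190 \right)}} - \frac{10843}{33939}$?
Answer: $- \frac{1305010175}{67878} \approx -19226.0$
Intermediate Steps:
$k{\left(l \right)} = 2$ ($k{\left(l \right)} = 1 + 1 = 2$)
$j{\left(Y,T \right)} = 2$
$- \frac{38451}{j{\left(182,190 \right)}} - \frac{10843}{33939} = - \frac{38451}{2} - \frac{10843}{33939} = - \frac{1305010175}{67878}$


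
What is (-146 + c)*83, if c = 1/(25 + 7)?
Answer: -387693/32 ≈ -12115.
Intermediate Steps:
c = 1/32 ≈ 0.031250
(-146 + c)*83 = (-146 + 1/32)*83 = -4671/32*83 = -387693/32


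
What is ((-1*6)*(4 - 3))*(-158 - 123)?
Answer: 1686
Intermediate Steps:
((-1*6)*(4 - 3))*(-158 - 123) = -6*1*(-281) = -6*(-281) = 1686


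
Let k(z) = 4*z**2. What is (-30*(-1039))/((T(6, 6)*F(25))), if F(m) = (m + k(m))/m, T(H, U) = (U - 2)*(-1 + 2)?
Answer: 15585/202 ≈ 77.153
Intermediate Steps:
T(H, U) = -2 + U (T(H, U) = (-2 + U)*1 = -2 + U)
F(m) = (m + 4*m**2)/m
(-30*(-1039))/((T(6, 6)*F(25))) = (-30*(-1039))/(((-2 + 6)*(1 + 4*25))) = 31170/((4*(1 + 100))) = 31170/((4*101)) = 31170/404 = 31170*(1/404) = 15585/202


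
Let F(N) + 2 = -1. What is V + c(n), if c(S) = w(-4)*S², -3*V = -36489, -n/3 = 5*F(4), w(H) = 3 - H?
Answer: 26338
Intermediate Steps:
F(N) = -3 (F(N) = -2 - 1 = -3)
n = 45 (n = -15*(-3) = -3*(-15) = 45)
V = 12163 (V = -⅓*(-36489) = 12163)
c(S) = 7*S² (c(S) = (3 - 1*(-4))*S² = (3 + 4)*S² = 7*S²)
V + c(n) = 12163 + 7*45² = 12163 + 7*2025 = 12163 + 14175 = 26338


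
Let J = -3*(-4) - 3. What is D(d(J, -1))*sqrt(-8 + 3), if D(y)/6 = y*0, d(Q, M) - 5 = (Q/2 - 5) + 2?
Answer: 0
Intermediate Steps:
J = 9 (J = 12 - 3 = 9)
d(Q, M) = 2 + Q/2 (d(Q, M) = 5 + ((Q/2 - 5) + 2) = 5 + ((-5 + Q/2) + 2) = 5 + (-3 + Q/2) = 2 + Q/2)
D(y) = 0 (D(y) = 6*(y*0) = 6*0 = 0)
D(d(J, -1))*sqrt(-8 + 3) = 0*sqrt(-8 + 3) = 0*sqrt(-5) = 0*(I*sqrt(5)) = 0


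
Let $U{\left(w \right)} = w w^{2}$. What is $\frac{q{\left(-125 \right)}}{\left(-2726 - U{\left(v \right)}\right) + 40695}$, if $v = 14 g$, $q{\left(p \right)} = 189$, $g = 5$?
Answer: $- \frac{63}{101677} \approx -0.00061961$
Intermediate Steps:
$v = 70$ ($v = 14 \cdot 5 = 70$)
$U{\left(w \right)} = w^{3}$
$\frac{q{\left(-125 \right)}}{\left(-2726 - U{\left(v \right)}\right) + 40695} = \frac{189}{\left(-2726 - 70^{3}\right) + 40695} = \frac{189}{\left(-2726 - 343000\right) + 40695} = \frac{189}{-345726 + 40695} = \frac{189}{-305031} = 189 \left(- \frac{1}{305031}\right) = - \frac{63}{101677}$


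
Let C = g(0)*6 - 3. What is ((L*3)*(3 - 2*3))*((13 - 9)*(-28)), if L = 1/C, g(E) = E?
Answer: -336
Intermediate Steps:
C = -3 (C = 0*6 - 3 = 0 - 3 = -3)
L = -⅓ (L = 1/(-3) = -⅓ ≈ -0.33333)
((L*3)*(3 - 2*3))*((13 - 9)*(-28)) = ((-⅓*3)*(3 - 2*3))*((13 - 9)*(-28)) = (-(3 - 6))*(4*(-28)) = -1*(-3)*(-112) = 3*(-112) = -336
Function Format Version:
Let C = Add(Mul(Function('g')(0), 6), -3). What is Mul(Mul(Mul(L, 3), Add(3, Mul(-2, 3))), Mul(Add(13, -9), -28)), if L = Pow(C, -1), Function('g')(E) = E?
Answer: -336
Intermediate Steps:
C = -3 (C = Add(Mul(0, 6), -3) = Add(0, -3) = -3)
L = Rational(-1, 3) (L = Pow(-3, -1) = Rational(-1, 3) ≈ -0.33333)
Mul(Mul(Mul(L, 3), Add(3, Mul(-2, 3))), Mul(Add(13, -9), -28)) = Mul(Mul(Mul(Rational(-1, 3), 3), Add(3, Mul(-2, 3))), Mul(Add(13, -9), -28)) = Mul(Mul(-1, Add(3, -6)), Mul(4, -28)) = Mul(Mul(-1, -3), -112) = Mul(3, -112) = -336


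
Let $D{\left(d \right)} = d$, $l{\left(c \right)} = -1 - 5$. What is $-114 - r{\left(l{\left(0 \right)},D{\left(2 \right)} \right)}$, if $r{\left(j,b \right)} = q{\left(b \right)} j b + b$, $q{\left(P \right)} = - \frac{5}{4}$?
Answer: $-131$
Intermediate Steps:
$l{\left(c \right)} = -6$ ($l{\left(c \right)} = -1 - 5 = -6$)
$q{\left(P \right)} = - \frac{5}{4}$ ($q{\left(P \right)} = \left(-5\right) \frac{1}{4} = - \frac{5}{4}$)
$r{\left(j,b \right)} = b - \frac{5 b j}{4}$ ($r{\left(j,b \right)} = - \frac{5 j}{4} b + b = - \frac{5 b j}{4} + b = b - \frac{5 b j}{4}$)
$-114 - r{\left(l{\left(0 \right)},D{\left(2 \right)} \right)} = -114 - \frac{1}{4} \cdot 2 \left(4 - -30\right) = -114 - \frac{1}{4} \cdot 2 \left(4 + 30\right) = -114 - \frac{1}{4} \cdot 2 \cdot 34 = -114 - 17 = -131$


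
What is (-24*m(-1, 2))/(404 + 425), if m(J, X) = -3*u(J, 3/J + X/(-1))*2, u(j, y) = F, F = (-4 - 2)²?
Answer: 5184/829 ≈ 6.2533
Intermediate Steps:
F = 36 (F = (-6)² = 36)
u(j, y) = 36
m(J, X) = -216 (m(J, X) = -3*36*2 = -108*2 = -216)
(-24*m(-1, 2))/(404 + 425) = (-24*(-216))/(404 + 425) = 5184/829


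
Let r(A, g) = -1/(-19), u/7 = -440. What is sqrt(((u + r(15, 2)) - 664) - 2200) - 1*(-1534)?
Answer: 1534 + I*sqrt(2145765)/19 ≈ 1534.0 + 77.097*I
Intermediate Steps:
u = -3080 (u = 7*(-440) = -3080)
r(A, g) = 1/19 (r(A, g) = -1*(-1/19) = 1/19)
sqrt(((u + r(15, 2)) - 664) - 2200) - 1*(-1534) = sqrt(((-3080 + 1/19) - 664) - 2200) - 1*(-1534) = sqrt((-58519/19 - 664) - 2200) + 1534 = sqrt(-71135/19 - 2200) + 1534 = sqrt(-112935/19) + 1534 = I*sqrt(2145765)/19 + 1534 = 1534 + I*sqrt(2145765)/19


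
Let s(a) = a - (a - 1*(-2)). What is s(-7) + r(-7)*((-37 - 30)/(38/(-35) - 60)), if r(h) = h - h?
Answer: -2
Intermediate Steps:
r(h) = 0
s(a) = -2 (s(a) = a - (a + 2) = a - (2 + a) = a + (-2 - a) = -2)
s(-7) + r(-7)*((-37 - 30)/(38/(-35) - 60)) = -2 + 0*((-37 - 30)/(38/(-35) - 60)) = -2 + 0*(-67/(38*(-1/35) - 60)) = -2 + 0*(-67/(-38/35 - 60)) = -2 + 0*(-67/(-2138/35)) = -2 + 0*(-67*(-35/2138)) = -2 + 0*(2345/2138) = -2 + 0 = -2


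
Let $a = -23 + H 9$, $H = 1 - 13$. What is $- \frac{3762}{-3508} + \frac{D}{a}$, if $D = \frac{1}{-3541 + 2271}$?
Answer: $\frac{78235931}{72953245} \approx 1.0724$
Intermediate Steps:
$D = - \frac{1}{1270}$ ($D = \frac{1}{-1270} = - \frac{1}{1270} \approx -0.0007874$)
$H = -12$ ($H = 1 - 13 = -12$)
$a = -131$ ($a = -23 - 108 = -131$)
$- \frac{3762}{-3508} + \frac{D}{a} = - \frac{3762}{-3508} - \frac{1}{1270 \left(-131\right)} = \left(-3762\right) \left(- \frac{1}{3508}\right) - - \frac{1}{166370} = \frac{1881}{1754} + \frac{1}{166370} = \frac{78235931}{72953245}$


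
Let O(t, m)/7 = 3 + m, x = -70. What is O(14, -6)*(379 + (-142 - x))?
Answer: -6447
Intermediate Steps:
O(t, m) = 21 + 7*m (O(t, m) = 7*(3 + m) = 21 + 7*m)
O(14, -6)*(379 + (-142 - x)) = (21 + 7*(-6))*(379 + (-142 - 1*(-70))) = (21 - 42)*(379 + (-142 + 70)) = -21*(379 - 72) = -21*307 = -6447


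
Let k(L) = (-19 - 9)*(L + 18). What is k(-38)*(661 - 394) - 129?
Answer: 149391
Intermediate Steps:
k(L) = -504 - 28*L (k(L) = -28*(18 + L) = -504 - 28*L)
k(-38)*(661 - 394) - 129 = (-504 - 28*(-38))*(661 - 394) - 129 = (-504 + 1064)*267 - 129 = 560*267 - 129 = 149520 - 129 = 149391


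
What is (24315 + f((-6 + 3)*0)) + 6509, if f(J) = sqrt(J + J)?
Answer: 30824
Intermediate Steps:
f(J) = sqrt(2)*sqrt(J) (f(J) = sqrt(2*J) = sqrt(2)*sqrt(J))
(24315 + f((-6 + 3)*0)) + 6509 = (24315 + sqrt(2)*sqrt((-6 + 3)*0)) + 6509 = (24315 + sqrt(2)*sqrt(-3*0)) + 6509 = (24315 + sqrt(2)*sqrt(0)) + 6509 = (24315 + sqrt(2)*0) + 6509 = (24315 + 0) + 6509 = 24315 + 6509 = 30824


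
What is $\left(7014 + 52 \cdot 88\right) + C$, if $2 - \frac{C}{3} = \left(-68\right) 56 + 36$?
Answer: $22912$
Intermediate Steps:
$C = 11322$ ($C = 6 - 3 \left(\left(-68\right) 56 + 36\right) = 6 - 3 \left(-3808 + 36\right) = 6 - -11316 = 6 + 11316 = 11322$)
$\left(7014 + 52 \cdot 88\right) + C = \left(7014 + 52 \cdot 88\right) + 11322 = \left(7014 + 4576\right) + 11322 = 11590 + 11322 = 22912$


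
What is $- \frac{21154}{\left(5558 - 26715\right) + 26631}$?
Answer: $- \frac{1511}{391} \approx -3.8644$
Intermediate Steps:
$- \frac{21154}{\left(5558 - 26715\right) + 26631} = - \frac{21154}{-21157 + 26631} = - \frac{21154}{5474} = \left(-21154\right) \frac{1}{5474} = - \frac{1511}{391}$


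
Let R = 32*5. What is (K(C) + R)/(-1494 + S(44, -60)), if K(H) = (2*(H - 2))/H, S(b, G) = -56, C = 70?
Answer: -2834/27125 ≈ -0.10448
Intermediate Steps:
R = 160
K(H) = (-4 + 2*H)/H (K(H) = (2*(-2 + H))/H = (-4 + 2*H)/H)
(K(C) + R)/(-1494 + S(44, -60)) = ((2 - 4/70) + 160)/(-1494 - 56) = ((2 - 4*1/70) + 160)/(-1550) = ((2 - 2/35) + 160)*(-1/1550) = (68/35 + 160)*(-1/1550) = (5668/35)*(-1/1550) = -2834/27125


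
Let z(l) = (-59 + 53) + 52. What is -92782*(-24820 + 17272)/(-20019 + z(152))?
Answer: -700318536/19973 ≈ -35063.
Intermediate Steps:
z(l) = 46 (z(l) = -6 + 52 = 46)
-92782*(-24820 + 17272)/(-20019 + z(152)) = -92782*(-24820 + 17272)/(-20019 + 46) = -92782/((-19973/(-7548))) = -92782/((-19973*(-1/7548))) = -92782/19973/7548 = -92782*7548/19973 = -700318536/19973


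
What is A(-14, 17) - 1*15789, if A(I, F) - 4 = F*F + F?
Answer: -15479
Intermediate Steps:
A(I, F) = 4 + F + F**2 (A(I, F) = 4 + (F*F + F) = 4 + (F**2 + F) = 4 + (F + F**2) = 4 + F + F**2)
A(-14, 17) - 1*15789 = (4 + 17 + 17**2) - 1*15789 = (4 + 17 + 289) - 15789 = 310 - 15789 = -15479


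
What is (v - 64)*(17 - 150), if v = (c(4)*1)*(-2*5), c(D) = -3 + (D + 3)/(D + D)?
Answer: 22743/4 ≈ 5685.8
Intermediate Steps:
c(D) = -3 + (3 + D)/(2*D) (c(D) = -3 + (3 + D)/((2*D)) = -3 + (3 + D)*(1/(2*D)) = -3 + (3 + D)/(2*D))
v = 85/4 (v = (((½)*(3 - 5*4)/4)*1)*(-2*5) = (((½)*(¼)*(3 - 20))*1)*(-10) = (((½)*(¼)*(-17))*1)*(-10) = -17/8*1*(-10) = -17/8*(-10) = 85/4 ≈ 21.250)
(v - 64)*(17 - 150) = (85/4 - 64)*(17 - 150) = -171/4*(-133) = 22743/4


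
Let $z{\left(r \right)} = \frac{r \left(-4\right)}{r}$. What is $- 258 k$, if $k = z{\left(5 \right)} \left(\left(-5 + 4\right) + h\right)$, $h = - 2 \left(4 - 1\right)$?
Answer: $-7224$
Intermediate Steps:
$z{\left(r \right)} = -4$ ($z{\left(r \right)} = \frac{\left(-4\right) r}{r} = -4$)
$h = -6$ ($h = \left(-2\right) 3 = -6$)
$k = 28$ ($k = - 4 \left(\left(-5 + 4\right) - 6\right) = - 4 \left(-1 - 6\right) = \left(-4\right) \left(-7\right) = 28$)
$- 258 k = \left(-258\right) 28 = -7224$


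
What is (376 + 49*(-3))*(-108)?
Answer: -24732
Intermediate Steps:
(376 + 49*(-3))*(-108) = (376 - 147)*(-108) = 229*(-108) = -24732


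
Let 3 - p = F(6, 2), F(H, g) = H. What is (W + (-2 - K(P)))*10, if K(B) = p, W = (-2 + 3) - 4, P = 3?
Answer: -20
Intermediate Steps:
W = -3 (W = 1 - 4 = -3)
p = -3 (p = 3 - 1*6 = 3 - 6 = -3)
K(B) = -3
(W + (-2 - K(P)))*10 = (-3 + (-2 - 1*(-3)))*10 = (-3 + (-2 + 3))*10 = (-3 + 1)*10 = -2*10 = -20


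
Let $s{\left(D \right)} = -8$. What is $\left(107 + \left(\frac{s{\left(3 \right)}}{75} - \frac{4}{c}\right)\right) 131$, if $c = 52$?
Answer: $\frac{13643126}{975} \approx 13993.0$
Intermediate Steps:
$\left(107 + \left(\frac{s{\left(3 \right)}}{75} - \frac{4}{c}\right)\right) 131 = \left(107 - \left(\frac{1}{13} + \frac{8}{75}\right)\right) 131 = \left(107 - \frac{179}{975}\right) 131 = \frac{104146}{975} \cdot 131 = \frac{13643126}{975}$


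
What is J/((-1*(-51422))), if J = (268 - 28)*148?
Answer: 17760/25711 ≈ 0.69075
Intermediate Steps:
J = 35520 (J = 240*148 = 35520)
J/((-1*(-51422))) = 35520/((-1*(-51422))) = 35520/51422 = 35520*(1/51422) = 17760/25711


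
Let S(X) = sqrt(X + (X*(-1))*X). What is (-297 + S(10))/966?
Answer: -99/322 + I*sqrt(10)/322 ≈ -0.30745 + 0.0098207*I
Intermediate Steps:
S(X) = sqrt(X - X**2) (S(X) = sqrt(X + (-X)*X) = sqrt(X - X**2))
(-297 + S(10))/966 = (-297 + sqrt(10*(1 - 1*10)))/966 = (-297 + sqrt(10*(1 - 10)))*(1/966) = (-297 + sqrt(10*(-9)))*(1/966) = (-297 + sqrt(-90))*(1/966) = (-297 + 3*I*sqrt(10))*(1/966) = -99/322 + I*sqrt(10)/322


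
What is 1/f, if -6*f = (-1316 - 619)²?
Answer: -2/1248075 ≈ -1.6025e-6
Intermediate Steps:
f = -1248075/2 (f = -(-1316 - 619)²/6 = -⅙*(-1935)² = -⅙*3744225 = -1248075/2 ≈ -6.2404e+5)
1/f = 1/(-1248075/2) = -2/1248075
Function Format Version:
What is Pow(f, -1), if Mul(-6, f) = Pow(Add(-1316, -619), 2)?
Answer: Rational(-2, 1248075) ≈ -1.6025e-6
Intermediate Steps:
f = Rational(-1248075, 2) (f = Mul(Rational(-1, 6), Pow(Add(-1316, -619), 2)) = Mul(Rational(-1, 6), Pow(-1935, 2)) = Mul(Rational(-1, 6), 3744225) = Rational(-1248075, 2) ≈ -6.2404e+5)
Pow(f, -1) = Pow(Rational(-1248075, 2), -1) = Rational(-2, 1248075)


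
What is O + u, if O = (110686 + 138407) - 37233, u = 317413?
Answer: 529273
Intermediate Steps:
O = 211860 (O = 249093 - 37233 = 211860)
O + u = 211860 + 317413 = 529273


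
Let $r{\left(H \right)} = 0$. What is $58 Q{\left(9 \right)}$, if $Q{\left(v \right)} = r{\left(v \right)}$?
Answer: $0$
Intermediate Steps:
$Q{\left(v \right)} = 0$
$58 Q{\left(9 \right)} = 58 \cdot 0 = 0$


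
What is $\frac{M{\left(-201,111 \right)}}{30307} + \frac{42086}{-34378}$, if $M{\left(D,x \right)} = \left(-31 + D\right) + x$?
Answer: $- \frac{639830070}{520947023} \approx -1.2282$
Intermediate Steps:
$M{\left(D,x \right)} = -31 + D + x$
$\frac{M{\left(-201,111 \right)}}{30307} + \frac{42086}{-34378} = \frac{-31 - 201 + 111}{30307} + \frac{42086}{-34378} = \left(-121\right) \frac{1}{30307} + 42086 \left(- \frac{1}{34378}\right) = - \frac{121}{30307} - \frac{21043}{17189} = - \frac{639830070}{520947023}$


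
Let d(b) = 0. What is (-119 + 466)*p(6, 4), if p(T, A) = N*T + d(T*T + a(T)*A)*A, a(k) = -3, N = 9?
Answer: 18738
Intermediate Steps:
p(T, A) = 9*T (p(T, A) = 9*T + 0*A = 9*T + 0 = 9*T)
(-119 + 466)*p(6, 4) = (-119 + 466)*(9*6) = 347*54 = 18738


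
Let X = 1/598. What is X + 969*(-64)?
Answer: -37085567/598 ≈ -62016.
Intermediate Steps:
X = 1/598 ≈ 0.0016722
X + 969*(-64) = 1/598 + 969*(-64) = 1/598 - 62016 = -37085567/598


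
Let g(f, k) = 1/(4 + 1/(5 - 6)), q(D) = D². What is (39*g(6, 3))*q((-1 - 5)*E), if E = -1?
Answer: 468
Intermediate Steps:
g(f, k) = ⅓ (g(f, k) = 1/(4 + 1/(-1)) = 1/(4 - 1) = 1/3 = ⅓)
(39*g(6, 3))*q((-1 - 5)*E) = (39*(⅓))*((-1 - 5)*(-1))² = 13*(-6*(-1))² = 13*6² = 13*36 = 468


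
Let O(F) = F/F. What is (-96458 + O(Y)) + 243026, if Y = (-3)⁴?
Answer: 146569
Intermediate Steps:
Y = 81
O(F) = 1
(-96458 + O(Y)) + 243026 = (-96458 + 1) + 243026 = -96457 + 243026 = 146569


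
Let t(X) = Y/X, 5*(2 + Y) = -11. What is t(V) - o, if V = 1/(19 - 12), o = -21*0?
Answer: -147/5 ≈ -29.400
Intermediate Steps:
Y = -21/5 (Y = -2 + (1/5)*(-11) = -2 - 11/5 = -21/5 ≈ -4.2000)
o = 0
V = 1/7 ≈ 0.14286
t(X) = -21/(5*X)
t(V) - o = -21/(5*1/7) - 1*0 = -21/5*7 + 0 = -147/5 + 0 = -147/5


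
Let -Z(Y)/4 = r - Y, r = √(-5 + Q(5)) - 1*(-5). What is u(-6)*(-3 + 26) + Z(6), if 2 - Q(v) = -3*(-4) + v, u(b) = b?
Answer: -134 - 8*I*√5 ≈ -134.0 - 17.889*I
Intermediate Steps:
Q(v) = -10 - v (Q(v) = 2 - (-3*(-4) + v) = 2 - (12 + v) = 2 + (-12 - v) = -10 - v)
r = 5 + 2*I*√5 (r = √(-5 + (-10 - 1*5)) - 1*(-5) = √(-5 + (-10 - 5)) + 5 = √(-5 - 15) + 5 = √(-20) + 5 = 2*I*√5 + 5 = 5 + 2*I*√5 ≈ 5.0 + 4.4721*I)
Z(Y) = -20 + 4*Y - 8*I*√5 (Z(Y) = -4*((5 + 2*I*√5) - Y) = -4*(5 - Y + 2*I*√5) = -20 + 4*Y - 8*I*√5)
u(-6)*(-3 + 26) + Z(6) = -6*(-3 + 26) + (-20 + 4*6 - 8*I*√5) = -6*23 + (-20 + 24 - 8*I*√5) = -138 + (4 - 8*I*√5) = -134 - 8*I*√5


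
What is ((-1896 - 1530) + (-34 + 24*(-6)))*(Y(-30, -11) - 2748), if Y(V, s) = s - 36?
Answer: 10073180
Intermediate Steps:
Y(V, s) = -36 + s
((-1896 - 1530) + (-34 + 24*(-6)))*(Y(-30, -11) - 2748) = ((-1896 - 1530) + (-34 + 24*(-6)))*((-36 - 11) - 2748) = (-3426 + (-34 - 144))*(-47 - 2748) = (-3426 - 178)*(-2795) = -3604*(-2795) = 10073180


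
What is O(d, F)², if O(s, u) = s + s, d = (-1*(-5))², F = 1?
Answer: 2500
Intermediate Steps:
d = 25 (d = 5² = 25)
O(s, u) = 2*s
O(d, F)² = (2*25)² = 50² = 2500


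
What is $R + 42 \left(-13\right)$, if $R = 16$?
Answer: $-530$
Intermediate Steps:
$R + 42 \left(-13\right) = 16 + 42 \left(-13\right) = 16 - 546 = -530$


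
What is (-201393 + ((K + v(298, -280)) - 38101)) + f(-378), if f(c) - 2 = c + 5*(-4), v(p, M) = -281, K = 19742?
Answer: -220429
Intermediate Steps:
f(c) = -18 + c (f(c) = 2 + (c + 5*(-4)) = 2 + (c - 20) = 2 + (-20 + c) = -18 + c)
(-201393 + ((K + v(298, -280)) - 38101)) + f(-378) = (-201393 + ((19742 - 281) - 38101)) + (-18 - 378) = (-201393 + (19461 - 38101)) - 396 = (-201393 - 18640) - 396 = -220033 - 396 = -220429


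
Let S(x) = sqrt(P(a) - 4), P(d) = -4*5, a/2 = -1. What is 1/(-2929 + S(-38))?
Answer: -2929/8579065 - 2*I*sqrt(6)/8579065 ≈ -0.00034141 - 5.7104e-7*I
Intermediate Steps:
a = -2 (a = 2*(-1) = -2)
P(d) = -20
S(x) = 2*I*sqrt(6) (S(x) = sqrt(-20 - 4) = sqrt(-24) = 2*I*sqrt(6))
1/(-2929 + S(-38)) = 1/(-2929 + 2*I*sqrt(6))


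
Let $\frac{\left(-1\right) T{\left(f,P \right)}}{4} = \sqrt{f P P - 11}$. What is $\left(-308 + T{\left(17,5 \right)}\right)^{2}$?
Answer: $101488 + 7392 \sqrt{46} \approx 1.5162 \cdot 10^{5}$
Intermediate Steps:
$T{\left(f,P \right)} = - 4 \sqrt{-11 + f P^{2}}$ ($T{\left(f,P \right)} = - 4 \sqrt{f P P - 11} = - 4 \sqrt{P f P - 11} = - 4 \sqrt{f P^{2} - 11} = - 4 \sqrt{-11 + f P^{2}}$)
$\left(-308 + T{\left(17,5 \right)}\right)^{2} = \left(-308 - 4 \sqrt{-11 + 17 \cdot 5^{2}}\right)^{2} = \left(-308 - 4 \sqrt{-11 + 17 \cdot 25}\right)^{2} = \left(-308 - 4 \sqrt{-11 + 425}\right)^{2} = \left(-308 - 4 \sqrt{414}\right)^{2} = \left(-308 - 4 \cdot 3 \sqrt{46}\right)^{2} = \left(-308 - 12 \sqrt{46}\right)^{2}$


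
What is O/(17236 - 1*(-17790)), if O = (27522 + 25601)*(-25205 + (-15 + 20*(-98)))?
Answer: -721941570/17513 ≈ -41223.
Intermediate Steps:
O = -1443883140 (O = 53123*(-25205 + (-15 - 1960)) = 53123*(-25205 - 1975) = 53123*(-27180) = -1443883140)
O/(17236 - 1*(-17790)) = -1443883140/(17236 - 1*(-17790)) = -1443883140/(17236 + 17790) = -1443883140/35026 = -1443883140*1/35026 = -721941570/17513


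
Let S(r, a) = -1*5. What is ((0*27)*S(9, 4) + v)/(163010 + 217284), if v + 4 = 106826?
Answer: 53411/190147 ≈ 0.28089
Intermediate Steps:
v = 106822 (v = -4 + 106826 = 106822)
S(r, a) = -5
((0*27)*S(9, 4) + v)/(163010 + 217284) = ((0*27)*(-5) + 106822)/(163010 + 217284) = (0*(-5) + 106822)/380294 = (0 + 106822)*(1/380294) = 106822*(1/380294) = 53411/190147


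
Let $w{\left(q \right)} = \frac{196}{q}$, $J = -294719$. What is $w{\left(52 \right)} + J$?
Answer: $- \frac{3831298}{13} \approx -2.9472 \cdot 10^{5}$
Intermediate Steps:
$w{\left(52 \right)} + J = \frac{196}{52} - 294719 = 196 \cdot \frac{1}{52} - 294719 = \frac{49}{13} - 294719 = - \frac{3831298}{13}$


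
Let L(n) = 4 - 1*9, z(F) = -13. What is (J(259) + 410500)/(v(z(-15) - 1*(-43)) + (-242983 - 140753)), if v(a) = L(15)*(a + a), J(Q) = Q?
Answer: -410759/384036 ≈ -1.0696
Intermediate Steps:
L(n) = -5 (L(n) = 4 - 9 = -5)
v(a) = -10*a (v(a) = -5*(a + a) = -10*a)
(J(259) + 410500)/(v(z(-15) - 1*(-43)) + (-242983 - 140753)) = (259 + 410500)/(-10*(-13 - 1*(-43)) + (-242983 - 140753)) = 410759/(-10*(-13 + 43) - 383736) = 410759/(-10*30 - 383736) = 410759/(-300 - 383736) = 410759/(-384036) = 410759*(-1/384036) = -410759/384036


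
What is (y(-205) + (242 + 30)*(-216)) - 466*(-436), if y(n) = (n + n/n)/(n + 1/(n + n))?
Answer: 4046355088/28017 ≈ 1.4443e+5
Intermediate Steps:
y(n) = (1 + n)/(n + 1/(2*n)) (y(n) = (n + 1)/(n + 1/(2*n)) = (1 + n)/(n + 1/(2*n)))
(y(-205) + (242 + 30)*(-216)) - 466*(-436) = (2*(-205)*(1 - 205)/(1 + 2*(-205)**2) + (242 + 30)*(-216)) - 466*(-436) = (2*(-205)*(-204)/(1 + 2*42025) + 272*(-216)) + 203176 = (2*(-205)*(-204)/(1 + 84050) - 58752) + 203176 = (2*(-205)*(-204)/84051 - 58752) + 203176 = (2*(-205)*(1/84051)*(-204) - 58752) + 203176 = (27880/28017 - 58752) + 203176 = -1646026904/28017 + 203176 = 4046355088/28017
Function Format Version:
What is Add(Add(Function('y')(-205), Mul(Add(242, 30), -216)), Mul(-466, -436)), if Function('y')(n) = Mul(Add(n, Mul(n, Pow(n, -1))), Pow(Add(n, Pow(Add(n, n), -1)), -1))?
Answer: Rational(4046355088, 28017) ≈ 1.4443e+5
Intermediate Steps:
Function('y')(n) = Mul(Pow(Add(n, Mul(Rational(1, 2), Pow(n, -1))), -1), Add(1, n)) (Function('y')(n) = Mul(Add(n, 1), Pow(Add(n, Pow(Mul(2, n), -1)), -1)) = Mul(Add(1, n), Pow(Add(n, Mul(Rational(1, 2), Pow(n, -1))), -1)) = Mul(Pow(Add(n, Mul(Rational(1, 2), Pow(n, -1))), -1), Add(1, n)))
Add(Add(Function('y')(-205), Mul(Add(242, 30), -216)), Mul(-466, -436)) = Add(Add(Mul(2, -205, Pow(Add(1, Mul(2, Pow(-205, 2))), -1), Add(1, -205)), Mul(Add(242, 30), -216)), Mul(-466, -436)) = Add(Add(Mul(2, -205, Pow(Add(1, Mul(2, 42025)), -1), -204), Mul(272, -216)), 203176) = Add(Add(Mul(2, -205, Pow(Add(1, 84050), -1), -204), -58752), 203176) = Add(Add(Mul(2, -205, Pow(84051, -1), -204), -58752), 203176) = Add(Add(Mul(2, -205, Rational(1, 84051), -204), -58752), 203176) = Add(Add(Rational(27880, 28017), -58752), 203176) = Add(Rational(-1646026904, 28017), 203176) = Rational(4046355088, 28017)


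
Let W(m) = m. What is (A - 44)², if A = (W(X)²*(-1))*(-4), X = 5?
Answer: 3136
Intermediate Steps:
A = 100 (A = (5²*(-1))*(-4) = (25*(-1))*(-4) = -25*(-4) = 100)
(A - 44)² = (100 - 44)² = 56² = 3136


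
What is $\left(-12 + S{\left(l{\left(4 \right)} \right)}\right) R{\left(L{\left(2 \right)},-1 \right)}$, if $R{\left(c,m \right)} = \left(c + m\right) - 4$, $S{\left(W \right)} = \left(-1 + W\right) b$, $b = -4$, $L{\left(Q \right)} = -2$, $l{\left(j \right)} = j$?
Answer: $168$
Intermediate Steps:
$S{\left(W \right)} = 4 - 4 W$ ($S{\left(W \right)} = \left(-1 + W\right) \left(-4\right) = 4 - 4 W$)
$R{\left(c,m \right)} = -4 + c + m$
$\left(-12 + S{\left(l{\left(4 \right)} \right)}\right) R{\left(L{\left(2 \right)},-1 \right)} = \left(-12 + \left(4 - 16\right)\right) \left(-4 - 2 - 1\right) = \left(-12 + \left(4 - 16\right)\right) \left(-7\right) = \left(-12 - 12\right) \left(-7\right) = \left(-24\right) \left(-7\right) = 168$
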